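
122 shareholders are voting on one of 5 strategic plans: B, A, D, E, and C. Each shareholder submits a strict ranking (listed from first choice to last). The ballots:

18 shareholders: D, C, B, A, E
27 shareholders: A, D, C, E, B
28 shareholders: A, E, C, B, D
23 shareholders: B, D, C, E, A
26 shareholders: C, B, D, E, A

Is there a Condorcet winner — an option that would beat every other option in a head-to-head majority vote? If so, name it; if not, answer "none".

Checking pairwise contests:
C beats B 99–23.
B beats A 67–55.
B beats D 77–45.
B beats E 67–55.
D beats C 68–54.
Every option loses at least one head-to-head, so there is no Condorcet winner.

none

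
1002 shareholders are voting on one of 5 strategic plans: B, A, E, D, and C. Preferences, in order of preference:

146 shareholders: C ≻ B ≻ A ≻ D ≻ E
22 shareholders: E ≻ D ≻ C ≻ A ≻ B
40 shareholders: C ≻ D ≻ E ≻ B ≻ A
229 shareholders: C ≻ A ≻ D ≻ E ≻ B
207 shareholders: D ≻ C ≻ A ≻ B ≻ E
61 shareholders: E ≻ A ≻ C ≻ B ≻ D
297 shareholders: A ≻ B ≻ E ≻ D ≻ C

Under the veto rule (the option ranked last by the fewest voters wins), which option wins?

Last-place votes: B 251, A 40, E 353, D 61, C 297.
A is ranked last by the fewest voters, so A wins.

A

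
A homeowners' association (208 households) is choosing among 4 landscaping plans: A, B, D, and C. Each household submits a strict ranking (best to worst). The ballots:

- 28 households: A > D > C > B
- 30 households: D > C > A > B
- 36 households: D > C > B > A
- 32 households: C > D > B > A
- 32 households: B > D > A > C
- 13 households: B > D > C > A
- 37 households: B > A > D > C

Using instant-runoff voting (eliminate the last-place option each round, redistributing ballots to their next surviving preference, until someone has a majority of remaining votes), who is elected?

D

Round 1: A 28, B 82, D 66, C 32. Eliminate A.
Round 2: B 82, D 94, C 32. Eliminate C.
Round 3: B 82, D 126. D has a majority.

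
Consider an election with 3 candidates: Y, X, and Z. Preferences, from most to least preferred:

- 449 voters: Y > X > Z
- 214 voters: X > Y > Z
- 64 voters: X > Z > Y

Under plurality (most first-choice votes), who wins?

First-place votes: Y 449, X 278, Z 0.
Y has the most first-place votes.

Y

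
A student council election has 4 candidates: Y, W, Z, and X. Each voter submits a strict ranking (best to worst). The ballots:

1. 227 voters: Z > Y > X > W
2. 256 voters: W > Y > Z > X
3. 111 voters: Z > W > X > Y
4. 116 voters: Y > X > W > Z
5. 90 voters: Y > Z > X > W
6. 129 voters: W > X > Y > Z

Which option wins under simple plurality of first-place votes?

W

First-place votes: Y 206, W 385, Z 338, X 0.
W has the most first-place votes.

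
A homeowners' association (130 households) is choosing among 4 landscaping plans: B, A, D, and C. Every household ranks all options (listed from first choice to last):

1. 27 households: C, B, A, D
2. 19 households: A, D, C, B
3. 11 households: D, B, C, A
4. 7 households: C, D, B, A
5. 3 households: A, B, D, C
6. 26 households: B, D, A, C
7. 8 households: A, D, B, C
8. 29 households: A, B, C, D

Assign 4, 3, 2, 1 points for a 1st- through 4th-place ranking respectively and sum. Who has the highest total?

B

B: 27·3 + 19·1 + 11·3 + 7·2 + 3·3 + 26·4 + 8·2 + 29·3 = 363
A: 27·2 + 19·4 + 11·1 + 7·1 + 3·4 + 26·2 + 8·4 + 29·4 = 360
D: 27·1 + 19·3 + 11·4 + 7·3 + 3·2 + 26·3 + 8·3 + 29·1 = 286
C: 27·4 + 19·2 + 11·2 + 7·4 + 3·1 + 26·1 + 8·1 + 29·2 = 291
B has the highest Borda score (363).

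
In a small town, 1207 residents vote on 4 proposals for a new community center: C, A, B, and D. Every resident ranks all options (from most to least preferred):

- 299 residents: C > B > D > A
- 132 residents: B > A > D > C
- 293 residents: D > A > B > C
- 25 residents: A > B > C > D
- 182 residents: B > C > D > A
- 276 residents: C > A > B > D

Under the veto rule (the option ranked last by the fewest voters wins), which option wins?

B

Last-place votes: C 425, A 481, B 0, D 301.
B is ranked last by the fewest voters, so B wins.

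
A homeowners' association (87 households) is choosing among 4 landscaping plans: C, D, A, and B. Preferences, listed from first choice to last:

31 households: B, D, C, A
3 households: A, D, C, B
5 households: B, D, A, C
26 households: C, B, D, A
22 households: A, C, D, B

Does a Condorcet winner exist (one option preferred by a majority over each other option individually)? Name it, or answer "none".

C

C vs D: 48–39 for C.
C vs A: 57–30 for C.
C vs B: 51–36 for C.
C beats every other option head-to-head.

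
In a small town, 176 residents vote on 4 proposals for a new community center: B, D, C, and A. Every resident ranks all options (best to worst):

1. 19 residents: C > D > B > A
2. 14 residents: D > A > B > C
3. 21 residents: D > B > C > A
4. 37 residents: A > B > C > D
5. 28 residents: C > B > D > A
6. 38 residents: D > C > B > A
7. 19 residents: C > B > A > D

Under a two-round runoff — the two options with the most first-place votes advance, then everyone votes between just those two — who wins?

Round 1 first-place votes: B 0, D 73, C 66, A 37.
D and C advance.
Runoff: D is preferred to C by 73 voters; C by 103.
C wins the runoff.

C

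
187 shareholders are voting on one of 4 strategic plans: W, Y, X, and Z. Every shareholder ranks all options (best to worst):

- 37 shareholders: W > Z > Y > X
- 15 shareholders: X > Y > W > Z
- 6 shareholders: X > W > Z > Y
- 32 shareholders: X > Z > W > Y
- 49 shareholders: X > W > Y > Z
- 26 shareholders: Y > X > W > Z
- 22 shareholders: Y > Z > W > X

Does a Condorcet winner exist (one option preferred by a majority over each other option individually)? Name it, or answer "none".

X

X vs W: 128–59 for X.
X vs Y: 102–85 for X.
X vs Z: 128–59 for X.
X beats every other option head-to-head.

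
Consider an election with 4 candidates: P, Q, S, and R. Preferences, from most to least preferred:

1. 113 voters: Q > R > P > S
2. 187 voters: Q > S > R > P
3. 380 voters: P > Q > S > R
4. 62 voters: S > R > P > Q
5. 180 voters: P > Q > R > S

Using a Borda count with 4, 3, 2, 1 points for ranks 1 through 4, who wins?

P: 113·2 + 187·1 + 380·4 + 62·2 + 180·4 = 2777
Q: 113·4 + 187·4 + 380·3 + 62·1 + 180·3 = 2942
S: 113·1 + 187·3 + 380·2 + 62·4 + 180·1 = 1862
R: 113·3 + 187·2 + 380·1 + 62·3 + 180·2 = 1639
Q has the highest Borda score (2942).

Q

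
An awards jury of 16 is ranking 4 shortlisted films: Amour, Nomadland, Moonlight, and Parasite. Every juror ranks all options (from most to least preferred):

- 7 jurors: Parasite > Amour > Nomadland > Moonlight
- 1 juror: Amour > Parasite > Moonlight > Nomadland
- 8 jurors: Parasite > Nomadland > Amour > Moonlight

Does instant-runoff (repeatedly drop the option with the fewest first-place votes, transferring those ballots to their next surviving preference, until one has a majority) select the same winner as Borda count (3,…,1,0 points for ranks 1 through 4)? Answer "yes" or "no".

yes

Instant-runoff — R1 Amour 1, Nomadland 0, Moonlight 0, Parasite 15 (Parasite winner). Winner: Parasite.
Borda — scores: Amour 25, Nomadland 23, Moonlight 1, Parasite 47. Winner: Parasite.
The two methods agree.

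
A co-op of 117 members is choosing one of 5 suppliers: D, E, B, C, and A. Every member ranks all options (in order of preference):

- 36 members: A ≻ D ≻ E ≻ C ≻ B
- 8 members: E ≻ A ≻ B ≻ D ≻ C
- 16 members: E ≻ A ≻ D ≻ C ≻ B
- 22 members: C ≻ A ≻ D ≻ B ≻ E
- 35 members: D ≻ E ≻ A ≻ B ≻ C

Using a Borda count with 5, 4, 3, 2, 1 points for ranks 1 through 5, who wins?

A

D: 36·4 + 8·2 + 16·3 + 22·3 + 35·5 = 449
E: 36·3 + 8·5 + 16·5 + 22·1 + 35·4 = 390
B: 36·1 + 8·3 + 16·1 + 22·2 + 35·2 = 190
C: 36·2 + 8·1 + 16·2 + 22·5 + 35·1 = 257
A: 36·5 + 8·4 + 16·4 + 22·4 + 35·3 = 469
A has the highest Borda score (469).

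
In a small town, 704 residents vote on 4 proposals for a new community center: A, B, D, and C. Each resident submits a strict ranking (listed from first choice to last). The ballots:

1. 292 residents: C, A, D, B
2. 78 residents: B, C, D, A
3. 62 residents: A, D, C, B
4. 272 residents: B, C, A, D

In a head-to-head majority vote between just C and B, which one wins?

C

Voters preferring C to B: 354; preferring B to C: 350.
C wins the head-to-head.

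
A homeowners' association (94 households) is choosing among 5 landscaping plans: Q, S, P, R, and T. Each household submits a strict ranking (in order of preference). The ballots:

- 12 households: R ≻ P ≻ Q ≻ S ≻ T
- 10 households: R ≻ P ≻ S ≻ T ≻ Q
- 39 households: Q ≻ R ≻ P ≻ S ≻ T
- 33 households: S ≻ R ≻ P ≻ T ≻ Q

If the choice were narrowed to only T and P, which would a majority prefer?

P

Voters preferring T to P: 0; preferring P to T: 94.
P wins the head-to-head.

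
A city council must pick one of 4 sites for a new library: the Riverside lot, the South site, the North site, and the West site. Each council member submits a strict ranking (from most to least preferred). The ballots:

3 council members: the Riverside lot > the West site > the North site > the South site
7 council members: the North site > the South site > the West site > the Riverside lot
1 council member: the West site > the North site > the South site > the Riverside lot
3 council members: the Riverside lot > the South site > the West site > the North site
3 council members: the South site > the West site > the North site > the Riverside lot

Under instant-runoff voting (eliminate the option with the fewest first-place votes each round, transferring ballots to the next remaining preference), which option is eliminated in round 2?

the South site

Round 1: the Riverside lot 6, the South site 3, the North site 7, the West site 1. Eliminate the West site.
Round 2: the Riverside lot 6, the South site 3, the North site 8. Eliminate the South site.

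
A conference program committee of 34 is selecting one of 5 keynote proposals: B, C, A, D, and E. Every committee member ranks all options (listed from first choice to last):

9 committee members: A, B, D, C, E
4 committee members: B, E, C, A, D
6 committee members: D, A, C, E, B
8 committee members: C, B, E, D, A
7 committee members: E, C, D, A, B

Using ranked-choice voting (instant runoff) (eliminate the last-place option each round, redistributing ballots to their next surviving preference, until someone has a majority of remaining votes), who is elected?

E

Round 1: B 4, C 8, A 9, D 6, E 7. Eliminate B.
Round 2: C 8, A 9, D 6, E 11. Eliminate D.
Round 3: C 8, A 15, E 11. Eliminate C.
Round 4: A 15, E 19. E has a majority.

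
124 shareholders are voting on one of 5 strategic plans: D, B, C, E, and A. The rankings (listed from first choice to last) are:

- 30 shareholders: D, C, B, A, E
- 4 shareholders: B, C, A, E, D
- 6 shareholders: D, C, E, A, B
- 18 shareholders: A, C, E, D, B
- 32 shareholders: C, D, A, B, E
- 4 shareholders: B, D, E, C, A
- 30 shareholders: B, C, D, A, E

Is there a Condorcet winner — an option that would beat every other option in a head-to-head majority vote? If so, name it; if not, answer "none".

C vs D: 84–40 for C.
C vs B: 86–38 for C.
C vs E: 120–4 for C.
C vs A: 106–18 for C.
C beats every other option head-to-head.

C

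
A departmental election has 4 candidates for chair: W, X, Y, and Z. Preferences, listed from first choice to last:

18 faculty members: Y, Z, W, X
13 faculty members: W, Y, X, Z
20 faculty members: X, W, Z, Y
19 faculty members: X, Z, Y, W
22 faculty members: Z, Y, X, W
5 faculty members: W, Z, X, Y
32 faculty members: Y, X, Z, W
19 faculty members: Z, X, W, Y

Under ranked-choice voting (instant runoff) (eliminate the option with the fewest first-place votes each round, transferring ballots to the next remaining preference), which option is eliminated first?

Round 1: W 18, X 39, Y 50, Z 41. Eliminate W.

W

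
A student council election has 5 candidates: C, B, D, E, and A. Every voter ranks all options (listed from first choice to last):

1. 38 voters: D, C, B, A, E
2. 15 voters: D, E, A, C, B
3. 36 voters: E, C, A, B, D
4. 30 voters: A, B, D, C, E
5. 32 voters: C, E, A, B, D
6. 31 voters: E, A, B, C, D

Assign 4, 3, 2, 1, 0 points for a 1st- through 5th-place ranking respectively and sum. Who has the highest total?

C

C: 38·3 + 15·1 + 36·3 + 30·1 + 32·4 + 31·1 = 426
B: 38·2 + 15·0 + 36·1 + 30·3 + 32·1 + 31·2 = 296
D: 38·4 + 15·4 + 36·0 + 30·2 + 32·0 + 31·0 = 272
E: 38·0 + 15·3 + 36·4 + 30·0 + 32·3 + 31·4 = 409
A: 38·1 + 15·2 + 36·2 + 30·4 + 32·2 + 31·3 = 417
C has the highest Borda score (426).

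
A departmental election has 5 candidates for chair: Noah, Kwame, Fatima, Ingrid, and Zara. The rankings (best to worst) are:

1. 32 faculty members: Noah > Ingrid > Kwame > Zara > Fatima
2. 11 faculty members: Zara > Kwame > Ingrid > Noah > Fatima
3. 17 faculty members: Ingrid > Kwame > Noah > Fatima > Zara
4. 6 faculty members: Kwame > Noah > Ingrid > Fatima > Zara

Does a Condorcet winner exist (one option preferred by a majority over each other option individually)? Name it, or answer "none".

Checking pairwise contests:
Kwame beats Noah 34–32.
Ingrid beats Kwame 49–17.
Noah beats Fatima 66–0.
Noah beats Ingrid 38–28.
Noah beats Zara 55–11.
Every option loses at least one head-to-head, so there is no Condorcet winner.

none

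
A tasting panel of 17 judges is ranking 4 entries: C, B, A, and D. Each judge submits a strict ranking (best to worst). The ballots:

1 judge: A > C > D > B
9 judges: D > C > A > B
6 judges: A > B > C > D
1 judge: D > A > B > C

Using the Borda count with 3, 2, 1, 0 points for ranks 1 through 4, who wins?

C: 1·2 + 9·2 + 6·1 + 1·0 = 26
B: 1·0 + 9·0 + 6·2 + 1·1 = 13
A: 1·3 + 9·1 + 6·3 + 1·2 = 32
D: 1·1 + 9·3 + 6·0 + 1·3 = 31
A has the highest Borda score (32).

A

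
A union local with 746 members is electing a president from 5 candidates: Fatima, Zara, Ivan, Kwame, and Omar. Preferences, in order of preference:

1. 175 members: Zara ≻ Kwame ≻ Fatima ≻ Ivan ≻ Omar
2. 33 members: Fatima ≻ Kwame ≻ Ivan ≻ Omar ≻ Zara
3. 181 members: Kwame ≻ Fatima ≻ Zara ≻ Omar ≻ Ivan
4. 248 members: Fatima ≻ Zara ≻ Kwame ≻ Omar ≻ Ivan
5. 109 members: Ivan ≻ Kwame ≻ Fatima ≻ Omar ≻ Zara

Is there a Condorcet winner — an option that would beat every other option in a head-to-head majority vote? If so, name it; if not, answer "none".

none

Checking pairwise contests:
Kwame beats Fatima 465–281.
Fatima beats Zara 571–175.
Fatima beats Ivan 637–109.
Zara beats Kwame 423–323.
Fatima beats Omar 746–0.
Every option loses at least one head-to-head, so there is no Condorcet winner.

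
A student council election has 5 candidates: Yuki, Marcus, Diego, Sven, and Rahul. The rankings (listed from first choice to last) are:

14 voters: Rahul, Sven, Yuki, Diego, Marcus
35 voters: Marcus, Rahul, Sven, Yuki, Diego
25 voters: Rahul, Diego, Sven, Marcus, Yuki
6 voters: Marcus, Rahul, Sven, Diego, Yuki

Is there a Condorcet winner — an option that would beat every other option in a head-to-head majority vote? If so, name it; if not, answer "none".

Marcus

Marcus vs Yuki: 66–14 for Marcus.
Marcus vs Diego: 41–39 for Marcus.
Marcus vs Sven: 41–39 for Marcus.
Marcus vs Rahul: 41–39 for Marcus.
Marcus beats every other option head-to-head.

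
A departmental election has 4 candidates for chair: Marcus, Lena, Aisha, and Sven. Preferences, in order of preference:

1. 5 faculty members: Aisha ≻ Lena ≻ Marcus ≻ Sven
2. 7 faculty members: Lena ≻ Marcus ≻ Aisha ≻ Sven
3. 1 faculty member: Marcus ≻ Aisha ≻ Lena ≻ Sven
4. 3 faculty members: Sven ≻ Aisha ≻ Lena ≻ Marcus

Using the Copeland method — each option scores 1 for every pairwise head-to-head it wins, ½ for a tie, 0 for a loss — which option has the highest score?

Aisha

Marcus: beats Sven; ties Aisha; loses to Lena → score 1.5.
Lena: beats Marcus and Sven; loses to Aisha → score 2.
Aisha: beats Lena and Sven; ties Marcus → score 2.5.
Sven: loses to Marcus, Lena, and Aisha → score 0.
Aisha has the best pairwise record.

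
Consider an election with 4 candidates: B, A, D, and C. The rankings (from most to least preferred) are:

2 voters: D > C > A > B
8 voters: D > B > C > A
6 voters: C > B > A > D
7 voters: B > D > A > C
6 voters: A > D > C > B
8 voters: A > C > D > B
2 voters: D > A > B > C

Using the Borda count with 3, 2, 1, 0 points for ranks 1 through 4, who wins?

B: 2·0 + 8·2 + 6·2 + 7·3 + 6·0 + 8·0 + 2·1 = 51
A: 2·1 + 8·0 + 6·1 + 7·1 + 6·3 + 8·3 + 2·2 = 61
D: 2·3 + 8·3 + 6·0 + 7·2 + 6·2 + 8·1 + 2·3 = 70
C: 2·2 + 8·1 + 6·3 + 7·0 + 6·1 + 8·2 + 2·0 = 52
D has the highest Borda score (70).

D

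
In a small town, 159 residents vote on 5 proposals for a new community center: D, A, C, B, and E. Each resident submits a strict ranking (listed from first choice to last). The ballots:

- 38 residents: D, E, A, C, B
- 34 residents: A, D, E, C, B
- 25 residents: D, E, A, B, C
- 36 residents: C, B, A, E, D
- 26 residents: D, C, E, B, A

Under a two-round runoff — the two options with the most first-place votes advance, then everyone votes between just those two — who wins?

Round 1 first-place votes: D 89, A 34, C 36, B 0, E 0.
D and C advance.
Runoff: D is preferred to C by 123 voters; C by 36.
D wins the runoff.

D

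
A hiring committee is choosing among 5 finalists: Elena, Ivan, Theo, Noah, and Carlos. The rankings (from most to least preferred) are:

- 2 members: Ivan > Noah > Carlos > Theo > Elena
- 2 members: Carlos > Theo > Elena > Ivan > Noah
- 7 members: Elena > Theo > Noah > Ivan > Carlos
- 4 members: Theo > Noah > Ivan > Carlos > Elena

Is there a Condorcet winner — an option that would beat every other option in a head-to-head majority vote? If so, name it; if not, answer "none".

Theo

Theo vs Elena: 8–7 for Theo.
Theo vs Ivan: 13–2 for Theo.
Theo vs Noah: 13–2 for Theo.
Theo vs Carlos: 11–4 for Theo.
Theo beats every other option head-to-head.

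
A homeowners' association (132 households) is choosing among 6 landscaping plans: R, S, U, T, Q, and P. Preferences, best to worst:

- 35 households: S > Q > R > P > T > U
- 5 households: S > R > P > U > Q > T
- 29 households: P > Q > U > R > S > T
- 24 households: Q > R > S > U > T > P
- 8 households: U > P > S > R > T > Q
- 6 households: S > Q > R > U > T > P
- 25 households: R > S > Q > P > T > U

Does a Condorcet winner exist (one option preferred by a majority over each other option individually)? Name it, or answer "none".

none

Checking pairwise contests:
Q beats R 94–38.
R beats S 78–54.
R beats U 95–37.
R beats T 132–0.
S beats Q 79–53.
R beats P 95–37.
Every option loses at least one head-to-head, so there is no Condorcet winner.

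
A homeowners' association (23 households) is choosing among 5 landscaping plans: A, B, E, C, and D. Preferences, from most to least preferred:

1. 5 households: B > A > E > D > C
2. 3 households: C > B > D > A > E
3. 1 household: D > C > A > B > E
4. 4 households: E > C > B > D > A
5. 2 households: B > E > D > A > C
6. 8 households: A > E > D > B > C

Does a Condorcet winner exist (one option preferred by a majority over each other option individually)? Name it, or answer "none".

none

Checking pairwise contests:
B beats A 14–9.
E beats B 12–11.
A beats E 17–6.
A beats C 15–8.
A beats D 13–10.
Every option loses at least one head-to-head, so there is no Condorcet winner.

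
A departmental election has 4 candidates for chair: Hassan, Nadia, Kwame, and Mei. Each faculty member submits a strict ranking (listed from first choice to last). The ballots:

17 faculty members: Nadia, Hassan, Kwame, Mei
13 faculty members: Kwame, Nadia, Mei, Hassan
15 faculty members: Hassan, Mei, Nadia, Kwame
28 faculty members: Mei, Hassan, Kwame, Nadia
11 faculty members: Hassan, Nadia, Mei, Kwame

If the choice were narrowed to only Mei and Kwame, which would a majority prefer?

Mei

Voters preferring Mei to Kwame: 54; preferring Kwame to Mei: 30.
Mei wins the head-to-head.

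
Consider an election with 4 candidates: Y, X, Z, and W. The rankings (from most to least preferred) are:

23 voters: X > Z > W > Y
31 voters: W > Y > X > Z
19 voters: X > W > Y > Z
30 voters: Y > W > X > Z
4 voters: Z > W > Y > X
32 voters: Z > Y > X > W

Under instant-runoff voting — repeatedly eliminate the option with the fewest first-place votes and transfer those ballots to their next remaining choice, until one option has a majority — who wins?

Round 1: Y 30, X 42, Z 36, W 31. Eliminate Y.
Round 2: X 42, Z 36, W 61. Eliminate Z.
Round 3: X 74, W 65. X has a majority.

X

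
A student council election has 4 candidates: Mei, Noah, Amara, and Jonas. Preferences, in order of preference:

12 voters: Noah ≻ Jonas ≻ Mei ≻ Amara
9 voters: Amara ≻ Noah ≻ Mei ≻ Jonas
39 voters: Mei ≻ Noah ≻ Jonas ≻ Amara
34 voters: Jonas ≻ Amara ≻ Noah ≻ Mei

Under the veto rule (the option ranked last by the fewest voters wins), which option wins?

Last-place votes: Mei 34, Noah 0, Amara 51, Jonas 9.
Noah is ranked last by the fewest voters, so Noah wins.

Noah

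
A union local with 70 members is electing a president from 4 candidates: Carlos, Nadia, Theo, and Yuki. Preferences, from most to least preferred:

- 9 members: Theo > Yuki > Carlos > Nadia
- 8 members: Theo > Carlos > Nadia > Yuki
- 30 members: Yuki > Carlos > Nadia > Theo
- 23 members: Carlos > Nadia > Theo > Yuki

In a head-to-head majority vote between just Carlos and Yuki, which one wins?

Voters preferring Carlos to Yuki: 31; preferring Yuki to Carlos: 39.
Yuki wins the head-to-head.

Yuki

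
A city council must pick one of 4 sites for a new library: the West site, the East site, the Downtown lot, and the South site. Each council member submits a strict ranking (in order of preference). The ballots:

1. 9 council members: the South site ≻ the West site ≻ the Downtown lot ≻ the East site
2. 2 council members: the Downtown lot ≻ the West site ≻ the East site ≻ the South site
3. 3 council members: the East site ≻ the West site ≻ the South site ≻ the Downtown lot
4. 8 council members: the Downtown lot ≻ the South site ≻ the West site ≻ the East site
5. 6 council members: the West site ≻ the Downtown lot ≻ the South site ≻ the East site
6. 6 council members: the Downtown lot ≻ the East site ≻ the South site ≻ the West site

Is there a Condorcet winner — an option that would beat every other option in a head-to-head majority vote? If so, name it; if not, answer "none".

Checking pairwise contests:
the South site beats the West site 23–11.
the West site beats the East site 25–9.
the West site beats the Downtown lot 18–16.
the Downtown lot beats the South site 22–12.
Every option loses at least one head-to-head, so there is no Condorcet winner.

none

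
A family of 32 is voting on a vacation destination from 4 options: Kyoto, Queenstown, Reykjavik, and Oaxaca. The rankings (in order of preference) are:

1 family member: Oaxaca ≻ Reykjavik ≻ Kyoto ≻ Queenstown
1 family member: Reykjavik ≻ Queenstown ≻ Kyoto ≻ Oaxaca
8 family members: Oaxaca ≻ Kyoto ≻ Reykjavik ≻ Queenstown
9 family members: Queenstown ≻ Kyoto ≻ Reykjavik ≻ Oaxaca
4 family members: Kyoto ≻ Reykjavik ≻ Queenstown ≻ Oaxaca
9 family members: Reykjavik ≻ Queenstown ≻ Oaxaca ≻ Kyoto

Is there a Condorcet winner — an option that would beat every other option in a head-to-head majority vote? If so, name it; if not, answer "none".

Checking pairwise contests:
Queenstown beats Kyoto 19–13.
Reykjavik beats Queenstown 23–9.
Kyoto beats Reykjavik 21–11.
Queenstown beats Oaxaca 23–9.
Every option loses at least one head-to-head, so there is no Condorcet winner.

none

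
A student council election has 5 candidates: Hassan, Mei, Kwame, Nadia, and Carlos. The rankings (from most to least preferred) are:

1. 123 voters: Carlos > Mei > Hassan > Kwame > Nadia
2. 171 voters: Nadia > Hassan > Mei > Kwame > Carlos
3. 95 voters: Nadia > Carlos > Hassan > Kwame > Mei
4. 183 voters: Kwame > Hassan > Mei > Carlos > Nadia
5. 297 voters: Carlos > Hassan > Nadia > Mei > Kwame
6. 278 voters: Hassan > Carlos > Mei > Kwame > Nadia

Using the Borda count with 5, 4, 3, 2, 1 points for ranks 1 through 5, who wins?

Hassan: 123·3 + 171·4 + 95·3 + 183·4 + 297·4 + 278·5 = 4648
Mei: 123·4 + 171·3 + 95·1 + 183·3 + 297·2 + 278·3 = 3077
Kwame: 123·2 + 171·2 + 95·2 + 183·5 + 297·1 + 278·2 = 2546
Nadia: 123·1 + 171·5 + 95·5 + 183·1 + 297·3 + 278·1 = 2805
Carlos: 123·5 + 171·1 + 95·4 + 183·2 + 297·5 + 278·4 = 4129
Hassan has the highest Borda score (4648).

Hassan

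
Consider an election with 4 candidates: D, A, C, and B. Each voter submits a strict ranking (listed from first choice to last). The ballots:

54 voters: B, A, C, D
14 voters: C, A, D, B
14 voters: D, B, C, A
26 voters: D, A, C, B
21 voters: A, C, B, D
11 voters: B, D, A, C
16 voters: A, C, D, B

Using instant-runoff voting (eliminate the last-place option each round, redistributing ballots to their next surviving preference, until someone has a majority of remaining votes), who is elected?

Round 1: D 40, A 37, C 14, B 65. Eliminate C.
Round 2: D 40, A 51, B 65. Eliminate D.
Round 3: A 77, B 79. B has a majority.

B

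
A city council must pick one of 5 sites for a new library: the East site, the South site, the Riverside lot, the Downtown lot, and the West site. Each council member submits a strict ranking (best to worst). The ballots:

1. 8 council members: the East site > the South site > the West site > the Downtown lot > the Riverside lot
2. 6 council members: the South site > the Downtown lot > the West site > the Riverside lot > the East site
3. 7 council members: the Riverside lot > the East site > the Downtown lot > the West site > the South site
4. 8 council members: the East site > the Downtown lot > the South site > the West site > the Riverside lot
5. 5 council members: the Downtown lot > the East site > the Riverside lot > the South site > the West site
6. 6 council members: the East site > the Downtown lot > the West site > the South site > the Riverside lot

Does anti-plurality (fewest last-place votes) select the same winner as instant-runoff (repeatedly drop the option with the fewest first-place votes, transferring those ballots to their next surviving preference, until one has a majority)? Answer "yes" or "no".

no

Anti-plurality — last-place votes: the East site 6, the South site 7, the Riverside lot 22, the Downtown lot 0, the West site 5. Winner: the Downtown lot.
Instant-runoff — R1 the East site 22, the South site 6, the Riverside lot 7, the Downtown lot 5, the West site 0 (the East site winner). Winner: the East site.
The two methods disagree.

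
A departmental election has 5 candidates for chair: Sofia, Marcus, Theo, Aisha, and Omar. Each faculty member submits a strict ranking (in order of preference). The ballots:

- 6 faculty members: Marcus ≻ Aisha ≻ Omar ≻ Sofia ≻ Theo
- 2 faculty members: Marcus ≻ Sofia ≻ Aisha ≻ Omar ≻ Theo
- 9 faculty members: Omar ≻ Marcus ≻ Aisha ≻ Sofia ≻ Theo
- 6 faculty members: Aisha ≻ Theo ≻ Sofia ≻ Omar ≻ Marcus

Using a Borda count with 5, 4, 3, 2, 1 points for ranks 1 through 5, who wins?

Sofia: 6·2 + 2·4 + 9·2 + 6·3 = 56
Marcus: 6·5 + 2·5 + 9·4 + 6·1 = 82
Theo: 6·1 + 2·1 + 9·1 + 6·4 = 41
Aisha: 6·4 + 2·3 + 9·3 + 6·5 = 87
Omar: 6·3 + 2·2 + 9·5 + 6·2 = 79
Aisha has the highest Borda score (87).

Aisha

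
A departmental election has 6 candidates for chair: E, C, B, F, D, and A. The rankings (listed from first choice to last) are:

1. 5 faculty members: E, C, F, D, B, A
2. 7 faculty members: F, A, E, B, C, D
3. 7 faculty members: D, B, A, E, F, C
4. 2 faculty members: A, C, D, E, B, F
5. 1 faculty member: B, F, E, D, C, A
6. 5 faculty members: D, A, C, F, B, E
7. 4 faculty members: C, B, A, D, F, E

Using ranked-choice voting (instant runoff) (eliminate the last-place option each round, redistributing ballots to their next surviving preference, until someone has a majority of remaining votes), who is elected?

Round 1: E 5, C 4, B 1, F 7, D 12, A 2. Eliminate B.
Round 2: E 5, C 4, F 8, D 12, A 2. Eliminate A.
Round 3: E 5, C 6, F 8, D 12. Eliminate E.
Round 4: C 11, F 8, D 12. Eliminate F.
Round 5: C 18, D 13. C has a majority.

C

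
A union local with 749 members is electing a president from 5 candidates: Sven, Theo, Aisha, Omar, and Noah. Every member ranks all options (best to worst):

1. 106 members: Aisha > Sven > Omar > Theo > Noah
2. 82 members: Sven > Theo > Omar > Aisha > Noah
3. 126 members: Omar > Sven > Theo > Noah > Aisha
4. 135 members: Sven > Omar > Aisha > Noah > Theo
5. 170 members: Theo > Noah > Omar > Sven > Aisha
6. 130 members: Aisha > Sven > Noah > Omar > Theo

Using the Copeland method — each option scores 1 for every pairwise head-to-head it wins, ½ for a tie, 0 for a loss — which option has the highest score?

Sven: beats Theo, Aisha, Omar, and Noah → score 4.
Theo: beats Aisha and Noah; loses to Sven and Omar → score 2.
Aisha: beats Noah; loses to Sven, Theo, and Omar → score 1.
Omar: beats Theo, Aisha, and Noah; loses to Sven → score 3.
Noah: loses to Sven, Theo, Aisha, and Omar → score 0.
Sven has the best pairwise record.

Sven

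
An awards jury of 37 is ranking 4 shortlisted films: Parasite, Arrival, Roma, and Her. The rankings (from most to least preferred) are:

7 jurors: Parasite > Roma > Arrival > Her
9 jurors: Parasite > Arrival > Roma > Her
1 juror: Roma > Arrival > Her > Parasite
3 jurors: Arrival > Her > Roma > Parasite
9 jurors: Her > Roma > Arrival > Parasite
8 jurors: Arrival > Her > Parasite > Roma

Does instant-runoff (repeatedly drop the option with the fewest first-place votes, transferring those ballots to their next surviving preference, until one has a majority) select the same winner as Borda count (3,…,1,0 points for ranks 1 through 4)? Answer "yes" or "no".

yes

Instant-runoff — R1 Parasite 16, Arrival 11, Roma 1, Her 9 (Roma out); R2 Parasite 16, Arrival 12, Her 9 (Her out); R3 Parasite 16, Arrival 21 (Arrival winner). Winner: Arrival.
Borda — scores: Parasite 56, Arrival 69, Roma 47, Her 50. Winner: Arrival.
The two methods agree.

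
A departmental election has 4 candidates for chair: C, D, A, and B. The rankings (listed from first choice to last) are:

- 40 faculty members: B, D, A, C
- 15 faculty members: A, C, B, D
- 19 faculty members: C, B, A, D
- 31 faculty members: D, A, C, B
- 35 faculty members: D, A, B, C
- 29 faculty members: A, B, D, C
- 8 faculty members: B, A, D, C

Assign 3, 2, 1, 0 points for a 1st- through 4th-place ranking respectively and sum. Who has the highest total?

C: 40·0 + 15·2 + 19·3 + 31·1 + 35·0 + 29·0 + 8·0 = 118
D: 40·2 + 15·0 + 19·0 + 31·3 + 35·3 + 29·1 + 8·1 = 315
A: 40·1 + 15·3 + 19·1 + 31·2 + 35·2 + 29·3 + 8·2 = 339
B: 40·3 + 15·1 + 19·2 + 31·0 + 35·1 + 29·2 + 8·3 = 290
A has the highest Borda score (339).

A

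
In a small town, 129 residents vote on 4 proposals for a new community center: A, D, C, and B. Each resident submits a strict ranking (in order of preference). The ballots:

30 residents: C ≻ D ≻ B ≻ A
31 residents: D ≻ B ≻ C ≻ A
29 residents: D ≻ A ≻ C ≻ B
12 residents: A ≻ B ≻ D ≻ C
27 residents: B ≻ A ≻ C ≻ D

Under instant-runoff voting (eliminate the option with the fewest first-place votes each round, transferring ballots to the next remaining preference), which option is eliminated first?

Round 1: A 12, D 60, C 30, B 27. Eliminate A.

A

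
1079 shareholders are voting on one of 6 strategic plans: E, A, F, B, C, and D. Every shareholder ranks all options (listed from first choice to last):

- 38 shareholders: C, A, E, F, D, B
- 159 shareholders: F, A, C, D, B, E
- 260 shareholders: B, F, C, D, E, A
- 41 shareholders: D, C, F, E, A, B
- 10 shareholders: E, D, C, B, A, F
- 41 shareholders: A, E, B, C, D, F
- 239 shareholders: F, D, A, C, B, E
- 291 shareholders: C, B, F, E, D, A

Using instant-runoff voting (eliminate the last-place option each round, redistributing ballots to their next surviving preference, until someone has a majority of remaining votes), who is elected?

Round 1: E 10, A 41, F 398, B 260, C 329, D 41. Eliminate E.
Round 2: A 41, F 398, B 260, C 329, D 51. Eliminate A.
Round 3: F 398, B 301, C 329, D 51. Eliminate D.
Round 4: F 398, B 301, C 380. Eliminate B.
Round 5: F 658, C 421. F has a majority.

F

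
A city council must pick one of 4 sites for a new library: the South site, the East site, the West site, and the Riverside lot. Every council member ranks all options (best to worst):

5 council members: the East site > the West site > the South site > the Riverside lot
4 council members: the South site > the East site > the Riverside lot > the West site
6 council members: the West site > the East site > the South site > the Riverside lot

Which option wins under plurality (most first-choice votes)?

First-place votes: the South site 4, the East site 5, the West site 6, the Riverside lot 0.
the West site has the most first-place votes.

the West site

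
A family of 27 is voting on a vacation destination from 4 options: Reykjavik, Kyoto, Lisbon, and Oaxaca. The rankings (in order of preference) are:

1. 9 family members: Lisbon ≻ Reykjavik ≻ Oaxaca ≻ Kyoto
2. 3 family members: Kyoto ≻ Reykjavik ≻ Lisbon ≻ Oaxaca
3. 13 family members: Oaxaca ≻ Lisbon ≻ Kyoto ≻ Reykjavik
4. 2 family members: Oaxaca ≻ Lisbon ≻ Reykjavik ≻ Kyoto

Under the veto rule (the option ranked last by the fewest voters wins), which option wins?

Lisbon

Last-place votes: Reykjavik 13, Kyoto 11, Lisbon 0, Oaxaca 3.
Lisbon is ranked last by the fewest voters, so Lisbon wins.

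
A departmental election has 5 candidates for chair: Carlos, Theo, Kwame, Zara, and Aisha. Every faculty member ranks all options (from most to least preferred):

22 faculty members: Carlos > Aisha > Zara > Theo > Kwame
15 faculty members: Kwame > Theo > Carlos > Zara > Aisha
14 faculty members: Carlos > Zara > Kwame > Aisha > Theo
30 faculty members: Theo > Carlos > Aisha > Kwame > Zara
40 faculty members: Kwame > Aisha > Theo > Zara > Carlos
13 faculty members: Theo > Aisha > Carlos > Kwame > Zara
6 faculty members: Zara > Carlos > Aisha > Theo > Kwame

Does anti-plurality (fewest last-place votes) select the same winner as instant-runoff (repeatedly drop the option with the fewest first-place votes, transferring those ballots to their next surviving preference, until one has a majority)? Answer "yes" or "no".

yes

Anti-plurality — last-place votes: Carlos 40, Theo 14, Kwame 28, Zara 43, Aisha 15. Winner: Theo.
Instant-runoff — R1 Carlos 36, Theo 43, Kwame 55, Zara 6, Aisha 0 (Aisha out); R2 Carlos 36, Theo 43, Kwame 55, Zara 6 (Zara out); R3 Carlos 42, Theo 43, Kwame 55 (Carlos out); R4 Theo 71, Kwame 69 (Theo winner). Winner: Theo.
The two methods agree.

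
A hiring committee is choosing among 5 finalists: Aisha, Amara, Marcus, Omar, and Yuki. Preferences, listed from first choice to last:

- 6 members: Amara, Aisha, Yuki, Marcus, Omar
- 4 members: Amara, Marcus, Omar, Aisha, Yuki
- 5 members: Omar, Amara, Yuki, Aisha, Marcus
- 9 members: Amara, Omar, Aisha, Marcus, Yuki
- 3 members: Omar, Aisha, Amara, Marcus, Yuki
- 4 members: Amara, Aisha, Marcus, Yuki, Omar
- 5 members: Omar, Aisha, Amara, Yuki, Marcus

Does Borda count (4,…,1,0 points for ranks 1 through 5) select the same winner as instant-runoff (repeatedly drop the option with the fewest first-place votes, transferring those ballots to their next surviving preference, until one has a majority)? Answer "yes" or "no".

yes

Borda — scores: Aisha 81, Amara 123, Marcus 38, Omar 87, Yuki 31. Winner: Amara.
Instant-runoff — R1 Aisha 0, Amara 23, Marcus 0, Omar 13, Yuki 0 (Amara winner). Winner: Amara.
The two methods agree.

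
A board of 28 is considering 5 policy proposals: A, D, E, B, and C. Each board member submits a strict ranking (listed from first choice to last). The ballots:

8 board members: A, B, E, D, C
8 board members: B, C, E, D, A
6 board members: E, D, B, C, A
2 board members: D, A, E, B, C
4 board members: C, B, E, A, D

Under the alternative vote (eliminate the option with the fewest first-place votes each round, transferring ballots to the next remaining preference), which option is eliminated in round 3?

Round 1: A 8, D 2, E 6, B 8, C 4. Eliminate D.
Round 2: A 10, E 6, B 8, C 4. Eliminate C.
Round 3: A 10, E 6, B 12. Eliminate E.

E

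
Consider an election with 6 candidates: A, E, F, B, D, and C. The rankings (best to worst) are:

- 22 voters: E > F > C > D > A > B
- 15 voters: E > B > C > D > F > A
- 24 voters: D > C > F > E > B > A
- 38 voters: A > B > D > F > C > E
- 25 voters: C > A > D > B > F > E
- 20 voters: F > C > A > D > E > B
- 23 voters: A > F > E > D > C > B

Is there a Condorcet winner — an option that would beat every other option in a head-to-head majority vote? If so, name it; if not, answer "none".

none

Checking pairwise contests:
C beats A 106–61.
A beats E 106–61.
A beats F 86–81.
A beats B 128–39.
A beats D 106–61.
F beats C 103–64.
Every option loses at least one head-to-head, so there is no Condorcet winner.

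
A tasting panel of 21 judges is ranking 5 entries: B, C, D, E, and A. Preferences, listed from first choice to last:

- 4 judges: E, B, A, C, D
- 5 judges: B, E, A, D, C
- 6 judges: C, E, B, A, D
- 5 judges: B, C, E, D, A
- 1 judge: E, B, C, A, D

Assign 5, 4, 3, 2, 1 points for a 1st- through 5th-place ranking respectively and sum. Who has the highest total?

B

B: 4·4 + 5·5 + 6·3 + 5·5 + 1·4 = 88
C: 4·2 + 5·1 + 6·5 + 5·4 + 1·3 = 66
D: 4·1 + 5·2 + 6·1 + 5·2 + 1·1 = 31
E: 4·5 + 5·4 + 6·4 + 5·3 + 1·5 = 84
A: 4·3 + 5·3 + 6·2 + 5·1 + 1·2 = 46
B has the highest Borda score (88).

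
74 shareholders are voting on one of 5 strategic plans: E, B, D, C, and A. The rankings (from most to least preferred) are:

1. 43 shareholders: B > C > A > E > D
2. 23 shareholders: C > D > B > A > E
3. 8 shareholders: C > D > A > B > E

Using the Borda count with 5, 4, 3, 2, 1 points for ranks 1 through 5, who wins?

C

E: 43·2 + 23·1 + 8·1 = 117
B: 43·5 + 23·3 + 8·2 = 300
D: 43·1 + 23·4 + 8·4 = 167
C: 43·4 + 23·5 + 8·5 = 327
A: 43·3 + 23·2 + 8·3 = 199
C has the highest Borda score (327).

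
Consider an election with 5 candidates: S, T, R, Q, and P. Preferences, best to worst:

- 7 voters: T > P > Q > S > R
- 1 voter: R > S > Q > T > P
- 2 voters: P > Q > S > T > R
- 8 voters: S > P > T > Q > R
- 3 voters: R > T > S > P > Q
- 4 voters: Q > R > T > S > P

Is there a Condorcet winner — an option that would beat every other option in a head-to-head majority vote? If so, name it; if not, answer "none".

T

T vs S: 14–11 for T.
T vs R: 17–8 for T.
T vs Q: 18–7 for T.
T vs P: 15–10 for T.
T beats every other option head-to-head.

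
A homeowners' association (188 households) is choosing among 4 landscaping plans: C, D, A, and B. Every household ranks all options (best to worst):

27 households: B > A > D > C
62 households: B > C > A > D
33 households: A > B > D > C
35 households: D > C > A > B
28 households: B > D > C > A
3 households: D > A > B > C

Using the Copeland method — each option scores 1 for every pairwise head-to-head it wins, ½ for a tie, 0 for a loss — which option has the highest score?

C: beats A; loses to D and B → score 1.
D: beats C; loses to A and B → score 1.
A: beats D; loses to C and B → score 1.
B: beats C, D, and A → score 3.
B has the best pairwise record.

B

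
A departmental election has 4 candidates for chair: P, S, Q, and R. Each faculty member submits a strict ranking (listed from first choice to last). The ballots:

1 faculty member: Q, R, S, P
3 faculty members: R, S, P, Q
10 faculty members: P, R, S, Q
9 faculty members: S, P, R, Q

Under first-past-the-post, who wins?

P

First-place votes: P 10, S 9, Q 1, R 3.
P has the most first-place votes.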